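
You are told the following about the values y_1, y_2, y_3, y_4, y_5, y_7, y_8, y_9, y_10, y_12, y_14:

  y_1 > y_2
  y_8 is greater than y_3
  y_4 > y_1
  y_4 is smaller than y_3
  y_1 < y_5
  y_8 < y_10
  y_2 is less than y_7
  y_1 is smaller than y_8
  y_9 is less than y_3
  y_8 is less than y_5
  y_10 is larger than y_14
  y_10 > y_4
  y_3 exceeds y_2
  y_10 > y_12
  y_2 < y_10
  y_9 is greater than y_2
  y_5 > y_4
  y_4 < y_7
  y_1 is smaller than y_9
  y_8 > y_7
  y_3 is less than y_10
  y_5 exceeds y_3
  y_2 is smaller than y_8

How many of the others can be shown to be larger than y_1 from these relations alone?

From y_1 the given relations immediately reach y_9, y_4, y_8, y_5.
From those, y_7, y_3, y_10 — 7 in total.
No other element is forced above y_1 by the given relations, so the count is 7.

7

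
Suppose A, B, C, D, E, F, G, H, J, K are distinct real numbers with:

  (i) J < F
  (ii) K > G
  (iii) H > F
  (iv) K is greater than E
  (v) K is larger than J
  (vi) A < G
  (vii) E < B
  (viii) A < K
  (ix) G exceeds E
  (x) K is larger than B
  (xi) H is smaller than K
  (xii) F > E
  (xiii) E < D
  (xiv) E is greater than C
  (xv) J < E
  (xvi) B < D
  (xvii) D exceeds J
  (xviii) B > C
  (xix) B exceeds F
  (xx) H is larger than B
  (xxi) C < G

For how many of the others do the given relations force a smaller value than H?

The elements the relations force below H are J, C, E, F, B — no chain reaches any other.
That is 5.

5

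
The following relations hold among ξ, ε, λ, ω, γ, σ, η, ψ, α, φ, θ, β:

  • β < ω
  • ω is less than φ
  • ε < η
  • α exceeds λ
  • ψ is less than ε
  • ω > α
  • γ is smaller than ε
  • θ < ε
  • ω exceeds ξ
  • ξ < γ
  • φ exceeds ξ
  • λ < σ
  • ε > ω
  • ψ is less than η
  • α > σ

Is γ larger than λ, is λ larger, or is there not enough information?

Following every chain through λ: above λ we get σ, α, ω, ε, η, φ.
γ is not reached, and no chain runs the other way from γ to λ.
So the given relations leave the order of λ and γ undetermined.

undetermined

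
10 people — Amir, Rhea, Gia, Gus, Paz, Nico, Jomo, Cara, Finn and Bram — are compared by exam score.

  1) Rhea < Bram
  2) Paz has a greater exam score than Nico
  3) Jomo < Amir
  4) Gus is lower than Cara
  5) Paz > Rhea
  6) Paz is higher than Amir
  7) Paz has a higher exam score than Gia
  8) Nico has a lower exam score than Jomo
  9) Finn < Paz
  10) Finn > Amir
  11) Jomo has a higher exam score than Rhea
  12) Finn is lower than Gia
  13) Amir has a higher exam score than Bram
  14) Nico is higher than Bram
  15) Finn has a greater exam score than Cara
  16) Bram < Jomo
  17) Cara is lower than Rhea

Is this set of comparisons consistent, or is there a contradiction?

The single ordering Gus < Cara < Rhea < Bram < Nico < Jomo < Amir < Finn < Gia < Paz satisfies every listed relation, so no contradiction arises.

consistent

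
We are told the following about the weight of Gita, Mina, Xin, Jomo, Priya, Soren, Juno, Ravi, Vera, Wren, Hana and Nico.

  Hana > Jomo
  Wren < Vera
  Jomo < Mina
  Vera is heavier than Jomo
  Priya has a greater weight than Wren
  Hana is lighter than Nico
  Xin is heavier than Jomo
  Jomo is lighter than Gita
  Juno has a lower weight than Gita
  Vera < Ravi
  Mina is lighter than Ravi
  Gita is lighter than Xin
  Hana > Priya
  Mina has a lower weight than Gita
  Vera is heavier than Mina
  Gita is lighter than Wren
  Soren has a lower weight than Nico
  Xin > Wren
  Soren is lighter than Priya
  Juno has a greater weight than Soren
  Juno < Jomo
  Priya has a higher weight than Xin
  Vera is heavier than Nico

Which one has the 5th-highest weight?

The consecutive relations fix a unique order: Soren < Juno < Jomo < Mina < Gita < Wren < Xin < Priya < Hana < Nico < Vera < Ravi.
Counting 5 from the largest end gives Priya.

Priya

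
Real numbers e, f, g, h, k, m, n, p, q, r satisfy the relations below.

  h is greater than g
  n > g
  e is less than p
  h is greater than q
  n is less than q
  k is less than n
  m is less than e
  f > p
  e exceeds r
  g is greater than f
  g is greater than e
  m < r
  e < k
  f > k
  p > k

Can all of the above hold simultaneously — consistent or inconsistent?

Every relation is compatible with m < r < e < k < p < f < g < n < q < h; the set is consistent.

consistent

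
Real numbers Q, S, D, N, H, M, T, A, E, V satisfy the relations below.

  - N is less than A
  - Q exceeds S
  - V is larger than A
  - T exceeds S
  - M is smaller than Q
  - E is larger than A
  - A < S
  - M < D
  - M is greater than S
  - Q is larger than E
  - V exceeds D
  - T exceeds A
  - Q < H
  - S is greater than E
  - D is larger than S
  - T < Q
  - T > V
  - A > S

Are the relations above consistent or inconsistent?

inconsistent

We have S < A stated directly, yet also A < E < S by chaining the others — so A < S. Contradiction.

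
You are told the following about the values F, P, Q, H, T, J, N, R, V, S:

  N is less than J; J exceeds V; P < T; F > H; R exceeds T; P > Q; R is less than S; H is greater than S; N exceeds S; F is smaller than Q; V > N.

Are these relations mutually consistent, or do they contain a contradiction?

Chaining the given relations yields H < F < Q < P < T < R < S, so H < S. But one relation states S < H. These cannot both hold.

inconsistent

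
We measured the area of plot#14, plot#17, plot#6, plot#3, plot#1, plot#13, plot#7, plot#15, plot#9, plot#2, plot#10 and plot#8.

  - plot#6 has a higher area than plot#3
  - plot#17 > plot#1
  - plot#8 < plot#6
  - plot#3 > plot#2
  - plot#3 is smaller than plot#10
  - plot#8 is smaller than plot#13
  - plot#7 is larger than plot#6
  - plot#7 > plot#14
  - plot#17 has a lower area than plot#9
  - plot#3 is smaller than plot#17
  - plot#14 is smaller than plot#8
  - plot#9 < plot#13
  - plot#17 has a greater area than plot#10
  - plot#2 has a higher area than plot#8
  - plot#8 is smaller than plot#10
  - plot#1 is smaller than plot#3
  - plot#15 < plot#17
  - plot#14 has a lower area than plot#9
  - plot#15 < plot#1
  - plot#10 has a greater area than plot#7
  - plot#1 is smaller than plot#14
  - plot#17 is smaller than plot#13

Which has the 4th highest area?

plot#10

Piecing the relations together gives one ordering: plot#15 < plot#1 < plot#14 < plot#8 < plot#2 < plot#3 < plot#6 < plot#7 < plot#10 < plot#17 < plot#9 < plot#13.
Counting 4 from the largest end gives plot#10.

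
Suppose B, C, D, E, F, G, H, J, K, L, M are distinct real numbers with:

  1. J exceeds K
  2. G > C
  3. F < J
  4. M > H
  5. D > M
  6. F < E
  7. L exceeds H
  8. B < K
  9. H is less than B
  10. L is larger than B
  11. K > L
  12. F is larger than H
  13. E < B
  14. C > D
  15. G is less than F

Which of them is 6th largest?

Piecing the relations together gives one ordering: H < M < D < C < G < F < E < B < L < K < J.
Counting 6 from the largest end gives F.

F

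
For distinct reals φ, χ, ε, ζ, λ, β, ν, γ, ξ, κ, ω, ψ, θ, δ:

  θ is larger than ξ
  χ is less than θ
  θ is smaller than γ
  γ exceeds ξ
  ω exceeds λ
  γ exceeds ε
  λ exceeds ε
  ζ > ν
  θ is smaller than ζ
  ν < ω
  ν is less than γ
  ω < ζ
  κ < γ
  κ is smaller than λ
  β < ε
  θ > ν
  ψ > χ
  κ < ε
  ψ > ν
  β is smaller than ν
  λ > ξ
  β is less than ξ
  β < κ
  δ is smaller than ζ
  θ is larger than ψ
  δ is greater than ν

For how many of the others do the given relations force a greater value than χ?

The elements the relations force above χ are ψ, θ, γ, ζ — no chain reaches any other.
That is 4.

4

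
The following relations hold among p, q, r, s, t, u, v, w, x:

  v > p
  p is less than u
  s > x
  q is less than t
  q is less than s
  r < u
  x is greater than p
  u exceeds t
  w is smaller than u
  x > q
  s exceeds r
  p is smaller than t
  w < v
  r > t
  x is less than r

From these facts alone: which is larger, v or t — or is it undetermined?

undetermined

Following every chain through t: above t we get r, u, s; below t we get q, p.
v is not reached, and no chain runs the other way from v to t.
So the given relations leave the order of t and v undetermined.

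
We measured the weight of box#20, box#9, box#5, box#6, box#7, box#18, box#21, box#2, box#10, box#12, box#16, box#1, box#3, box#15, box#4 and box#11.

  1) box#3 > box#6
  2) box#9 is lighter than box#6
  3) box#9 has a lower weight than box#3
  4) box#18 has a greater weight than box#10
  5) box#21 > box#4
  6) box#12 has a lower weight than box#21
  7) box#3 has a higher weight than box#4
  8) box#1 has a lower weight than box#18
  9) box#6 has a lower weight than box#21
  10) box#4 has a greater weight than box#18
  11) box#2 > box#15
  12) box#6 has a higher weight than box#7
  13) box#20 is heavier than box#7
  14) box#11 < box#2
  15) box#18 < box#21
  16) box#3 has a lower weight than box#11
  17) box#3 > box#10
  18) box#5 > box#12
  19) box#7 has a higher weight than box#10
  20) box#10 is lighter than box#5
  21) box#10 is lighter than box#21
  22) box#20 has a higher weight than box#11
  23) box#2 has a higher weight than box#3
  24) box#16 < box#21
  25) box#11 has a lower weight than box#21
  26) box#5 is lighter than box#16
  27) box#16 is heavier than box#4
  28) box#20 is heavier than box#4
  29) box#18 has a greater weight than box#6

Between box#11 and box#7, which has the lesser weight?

box#7

box#7 < box#6 and box#6 < box#18 give box#7 < box#18.
With box#18 < box#4: box#7 < box#6 < box#18 < box#4.
Then box#4 < box#3 extends the chain to box#3.
Then box#3 < box#11 extends the chain to box#11.
So box#7 < box#11; box#7 is the lighter of the two.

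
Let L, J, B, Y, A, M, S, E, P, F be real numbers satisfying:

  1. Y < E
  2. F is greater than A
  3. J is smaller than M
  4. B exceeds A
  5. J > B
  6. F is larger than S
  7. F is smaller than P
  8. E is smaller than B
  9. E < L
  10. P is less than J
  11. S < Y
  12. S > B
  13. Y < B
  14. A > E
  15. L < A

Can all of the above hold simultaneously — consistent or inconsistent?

We have S < Y stated directly, yet also Y < E < L < A < B < S by chaining the others — so Y < S. Contradiction.

inconsistent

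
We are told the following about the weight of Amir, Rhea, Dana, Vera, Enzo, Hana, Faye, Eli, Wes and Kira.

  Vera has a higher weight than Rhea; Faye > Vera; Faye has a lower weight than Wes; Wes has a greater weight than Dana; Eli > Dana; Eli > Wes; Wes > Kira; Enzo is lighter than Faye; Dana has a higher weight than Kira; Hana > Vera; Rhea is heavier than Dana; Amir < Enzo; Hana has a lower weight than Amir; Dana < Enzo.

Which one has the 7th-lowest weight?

Enzo

Chaining the given pairs: Kira < Dana < Rhea < Vera < Hana < Amir < Enzo < Faye < Wes < Eli.
The 7th smallest is Enzo.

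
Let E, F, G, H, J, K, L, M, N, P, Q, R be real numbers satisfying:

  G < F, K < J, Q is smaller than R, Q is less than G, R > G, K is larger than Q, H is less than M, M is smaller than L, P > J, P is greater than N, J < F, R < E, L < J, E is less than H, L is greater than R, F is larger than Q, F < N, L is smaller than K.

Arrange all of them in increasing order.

Each adjacent pair is fixed by a given relation: Q < G; G < R; R < E; E < H; H < M; M < L; L < K; K < J; J < F; F < N; N < P. Chaining them end to end gives the full order.

Q < G < R < E < H < M < L < K < J < F < N < P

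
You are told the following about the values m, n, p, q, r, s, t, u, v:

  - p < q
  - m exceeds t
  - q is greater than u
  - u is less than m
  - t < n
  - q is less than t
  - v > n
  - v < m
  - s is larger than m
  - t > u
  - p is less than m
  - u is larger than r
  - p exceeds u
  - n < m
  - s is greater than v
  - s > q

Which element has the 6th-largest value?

q

The consecutive relations fix a unique order: r < u < p < q < t < n < v < m < s.
Counting 6 from the largest end gives q.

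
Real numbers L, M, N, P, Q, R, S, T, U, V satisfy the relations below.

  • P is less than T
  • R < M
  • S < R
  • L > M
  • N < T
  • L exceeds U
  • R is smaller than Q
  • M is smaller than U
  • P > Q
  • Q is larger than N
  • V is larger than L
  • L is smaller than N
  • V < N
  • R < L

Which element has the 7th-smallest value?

N

Piecing the relations together gives one ordering: S < R < M < U < L < V < N < Q < P < T.
The 7th smallest is N.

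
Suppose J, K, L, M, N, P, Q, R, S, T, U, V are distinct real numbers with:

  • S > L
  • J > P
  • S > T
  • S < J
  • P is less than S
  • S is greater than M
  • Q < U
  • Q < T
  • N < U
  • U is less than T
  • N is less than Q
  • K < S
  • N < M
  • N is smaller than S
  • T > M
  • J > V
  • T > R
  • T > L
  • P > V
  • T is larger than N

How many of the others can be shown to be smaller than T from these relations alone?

6

From T the given relations immediately reach N, M, L, Q, R, U.
No other element is forced below T by the given relations, so the count is 6.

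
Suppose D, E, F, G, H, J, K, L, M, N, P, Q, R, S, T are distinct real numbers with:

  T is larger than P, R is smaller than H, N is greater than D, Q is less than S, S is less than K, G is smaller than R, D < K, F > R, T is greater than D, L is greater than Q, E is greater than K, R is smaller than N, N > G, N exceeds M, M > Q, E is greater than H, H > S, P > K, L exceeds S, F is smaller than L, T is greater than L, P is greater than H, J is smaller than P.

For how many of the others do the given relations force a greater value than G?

8

The elements the relations force above G are R, H, F, L, P, N, E, T — no chain reaches any other.
That is 8.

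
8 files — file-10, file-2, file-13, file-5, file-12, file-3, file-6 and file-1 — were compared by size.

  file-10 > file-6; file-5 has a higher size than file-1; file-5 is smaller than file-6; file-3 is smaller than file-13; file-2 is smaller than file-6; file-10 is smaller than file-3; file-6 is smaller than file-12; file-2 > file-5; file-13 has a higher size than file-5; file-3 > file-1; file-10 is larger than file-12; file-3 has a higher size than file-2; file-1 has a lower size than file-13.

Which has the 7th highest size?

file-5

Chaining the given pairs: file-1 < file-5 < file-2 < file-6 < file-12 < file-10 < file-3 < file-13.
The 7th largest is file-5.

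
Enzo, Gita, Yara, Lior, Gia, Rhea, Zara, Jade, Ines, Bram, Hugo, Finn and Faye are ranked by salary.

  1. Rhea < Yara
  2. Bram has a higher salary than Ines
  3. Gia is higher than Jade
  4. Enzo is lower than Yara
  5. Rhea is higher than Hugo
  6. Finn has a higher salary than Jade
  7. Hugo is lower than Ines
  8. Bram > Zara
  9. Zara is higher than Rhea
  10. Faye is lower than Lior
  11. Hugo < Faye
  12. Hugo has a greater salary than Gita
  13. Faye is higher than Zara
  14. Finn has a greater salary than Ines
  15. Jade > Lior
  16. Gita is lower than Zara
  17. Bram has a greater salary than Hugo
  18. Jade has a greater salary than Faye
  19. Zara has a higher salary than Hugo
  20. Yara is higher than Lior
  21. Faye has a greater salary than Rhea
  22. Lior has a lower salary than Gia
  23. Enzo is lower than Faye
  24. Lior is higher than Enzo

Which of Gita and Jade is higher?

Jade

Chaining the given relations: Gita < Hugo < Rhea < Zara < Faye < Lior < Jade.
So Gita < Jade; Jade is the higher of the two.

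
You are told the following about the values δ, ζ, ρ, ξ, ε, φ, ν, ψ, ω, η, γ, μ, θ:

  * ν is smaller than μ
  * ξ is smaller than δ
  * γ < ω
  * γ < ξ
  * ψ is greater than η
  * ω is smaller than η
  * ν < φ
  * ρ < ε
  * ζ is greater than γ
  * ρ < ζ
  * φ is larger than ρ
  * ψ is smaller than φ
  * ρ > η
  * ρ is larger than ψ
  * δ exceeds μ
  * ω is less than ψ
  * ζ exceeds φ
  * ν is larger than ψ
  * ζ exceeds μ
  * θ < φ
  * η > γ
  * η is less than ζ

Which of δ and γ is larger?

δ

γ < η < ψ < ν < μ < δ, by transitivity through η, ψ, ν, μ.
So γ < δ; δ is the larger of the two.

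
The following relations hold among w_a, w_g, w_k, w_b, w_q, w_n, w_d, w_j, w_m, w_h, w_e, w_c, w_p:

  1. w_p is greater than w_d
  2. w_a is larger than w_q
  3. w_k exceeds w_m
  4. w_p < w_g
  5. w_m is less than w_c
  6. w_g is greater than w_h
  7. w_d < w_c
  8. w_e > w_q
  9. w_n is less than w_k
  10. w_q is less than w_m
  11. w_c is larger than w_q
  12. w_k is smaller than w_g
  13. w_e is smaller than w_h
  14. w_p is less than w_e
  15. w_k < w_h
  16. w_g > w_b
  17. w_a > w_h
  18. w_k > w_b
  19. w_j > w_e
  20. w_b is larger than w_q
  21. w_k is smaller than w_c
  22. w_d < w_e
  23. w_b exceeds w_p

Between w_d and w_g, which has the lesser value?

w_d

w_d < w_p and w_p < w_b give w_d < w_b.
With w_b < w_k: w_d < w_p < w_b < w_k.
Then w_k < w_h extends the chain to w_h.
With w_h < w_g: w_d < w_p < w_b < w_k < w_h < w_g.
So w_d < w_g; w_d is the smaller of the two.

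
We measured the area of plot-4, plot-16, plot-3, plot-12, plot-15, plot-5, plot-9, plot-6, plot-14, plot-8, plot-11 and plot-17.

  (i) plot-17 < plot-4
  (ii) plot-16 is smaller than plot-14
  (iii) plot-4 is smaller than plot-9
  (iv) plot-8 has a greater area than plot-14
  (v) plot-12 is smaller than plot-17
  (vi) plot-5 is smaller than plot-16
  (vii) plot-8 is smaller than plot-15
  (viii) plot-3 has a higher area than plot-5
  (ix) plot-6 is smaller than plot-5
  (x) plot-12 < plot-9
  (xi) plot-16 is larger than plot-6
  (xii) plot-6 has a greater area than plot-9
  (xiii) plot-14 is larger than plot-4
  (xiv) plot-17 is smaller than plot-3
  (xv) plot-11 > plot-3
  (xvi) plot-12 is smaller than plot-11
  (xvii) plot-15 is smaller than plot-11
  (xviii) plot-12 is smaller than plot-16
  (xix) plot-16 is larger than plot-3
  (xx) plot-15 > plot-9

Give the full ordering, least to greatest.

plot-12 < plot-17 < plot-4 < plot-9 < plot-6 < plot-5 < plot-3 < plot-16 < plot-14 < plot-8 < plot-15 < plot-11

Nothing is placed below plot-12, so it is least; from there plot-12 < plot-17; plot-17 < plot-4; plot-4 < plot-9; plot-9 < plot-6; plot-6 < plot-5; plot-5 < plot-3; plot-3 < plot-16; plot-16 < plot-14; plot-14 < plot-8; plot-8 < plot-15; plot-15 < plot-11, each given directly.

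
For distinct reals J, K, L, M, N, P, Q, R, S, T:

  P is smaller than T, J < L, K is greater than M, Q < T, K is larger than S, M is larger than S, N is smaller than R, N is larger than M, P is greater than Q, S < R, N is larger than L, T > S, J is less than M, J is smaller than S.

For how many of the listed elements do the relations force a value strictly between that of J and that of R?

4

The relations place J below R. An element lies strictly between them when it is forced above J and also forced below R.
Above J: {L, S, M, K, N, T}. Below R: {L, S, M, N}.
Intersection: {L, S, M, N} — 4.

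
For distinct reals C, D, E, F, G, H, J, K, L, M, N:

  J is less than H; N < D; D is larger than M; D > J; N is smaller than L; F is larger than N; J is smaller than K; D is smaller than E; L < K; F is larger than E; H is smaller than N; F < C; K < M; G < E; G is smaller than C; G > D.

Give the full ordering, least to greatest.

Each adjacent pair is fixed by a given relation: J < H; H < N; N < L; L < K; K < M; M < D; D < G; G < E; E < F; F < C. Chaining them end to end gives the full order.

J < H < N < L < K < M < D < G < E < F < C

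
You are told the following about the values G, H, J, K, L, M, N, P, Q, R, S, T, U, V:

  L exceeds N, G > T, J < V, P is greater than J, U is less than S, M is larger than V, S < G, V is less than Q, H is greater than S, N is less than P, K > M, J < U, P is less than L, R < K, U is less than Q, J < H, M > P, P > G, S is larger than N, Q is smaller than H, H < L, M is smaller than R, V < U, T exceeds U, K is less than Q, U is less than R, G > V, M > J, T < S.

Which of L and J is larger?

L

Following the relations from J: J < V < U < T < S < G < P < M < R < K < Q < H < L.
So J < L; L is the larger of the two.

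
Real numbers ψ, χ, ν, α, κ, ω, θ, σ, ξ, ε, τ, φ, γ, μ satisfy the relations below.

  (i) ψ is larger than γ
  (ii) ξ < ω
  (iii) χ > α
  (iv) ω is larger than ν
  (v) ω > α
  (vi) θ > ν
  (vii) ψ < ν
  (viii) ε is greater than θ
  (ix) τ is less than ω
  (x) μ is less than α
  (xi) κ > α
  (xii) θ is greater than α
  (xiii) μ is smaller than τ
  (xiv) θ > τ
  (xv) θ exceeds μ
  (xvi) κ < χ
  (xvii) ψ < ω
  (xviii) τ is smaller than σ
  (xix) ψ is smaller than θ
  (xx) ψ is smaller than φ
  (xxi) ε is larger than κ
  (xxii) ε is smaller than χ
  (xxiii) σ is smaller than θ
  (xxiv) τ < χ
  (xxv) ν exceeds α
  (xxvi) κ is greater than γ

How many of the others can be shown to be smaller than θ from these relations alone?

7

The elements the relations force below θ are μ, α, γ, ψ, τ, ν, σ — no chain reaches any other.
That is 7.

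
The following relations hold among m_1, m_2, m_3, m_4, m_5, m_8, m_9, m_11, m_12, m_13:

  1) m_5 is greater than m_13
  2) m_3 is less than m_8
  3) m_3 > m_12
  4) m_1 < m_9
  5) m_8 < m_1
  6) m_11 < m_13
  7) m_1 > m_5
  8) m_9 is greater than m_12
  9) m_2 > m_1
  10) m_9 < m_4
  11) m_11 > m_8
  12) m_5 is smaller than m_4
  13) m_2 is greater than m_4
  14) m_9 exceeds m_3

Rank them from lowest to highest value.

m_12 < m_3 < m_8 < m_11 < m_13 < m_5 < m_1 < m_9 < m_4 < m_2

The consecutive links are each given: m_12 < m_3; m_3 < m_8; m_8 < m_11; m_11 < m_13; m_13 < m_5; m_5 < m_1; m_1 < m_9; m_9 < m_4; m_4 < m_2.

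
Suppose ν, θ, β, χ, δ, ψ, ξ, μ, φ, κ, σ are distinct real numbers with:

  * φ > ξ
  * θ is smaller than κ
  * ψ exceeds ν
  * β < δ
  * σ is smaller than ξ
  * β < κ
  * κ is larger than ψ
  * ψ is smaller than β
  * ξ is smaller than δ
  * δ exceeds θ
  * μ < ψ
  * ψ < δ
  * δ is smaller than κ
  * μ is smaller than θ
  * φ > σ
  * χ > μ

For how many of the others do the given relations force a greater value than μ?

From μ the given relations immediately reach ψ, χ, θ.
From those, β, δ, κ — 6 in total.
Nothing else is reachable above μ; 6 in all.

6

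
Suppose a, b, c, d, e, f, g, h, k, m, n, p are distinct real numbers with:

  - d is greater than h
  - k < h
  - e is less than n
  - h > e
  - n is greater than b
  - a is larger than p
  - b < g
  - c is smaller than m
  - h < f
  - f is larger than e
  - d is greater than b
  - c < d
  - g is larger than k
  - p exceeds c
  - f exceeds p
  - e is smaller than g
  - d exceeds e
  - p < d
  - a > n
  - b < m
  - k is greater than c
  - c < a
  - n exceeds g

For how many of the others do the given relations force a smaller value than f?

Directly below f: p, e, h.
One step further: c, k (5 so far).
Nothing else is reachable below f; 5 in all.

5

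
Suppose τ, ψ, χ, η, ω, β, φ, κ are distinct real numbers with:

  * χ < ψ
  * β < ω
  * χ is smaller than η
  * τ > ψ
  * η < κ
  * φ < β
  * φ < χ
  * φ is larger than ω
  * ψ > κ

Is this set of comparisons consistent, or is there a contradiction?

inconsistent

We have φ < β stated directly, yet also β < ω < φ by chaining the others — so β < φ. Contradiction.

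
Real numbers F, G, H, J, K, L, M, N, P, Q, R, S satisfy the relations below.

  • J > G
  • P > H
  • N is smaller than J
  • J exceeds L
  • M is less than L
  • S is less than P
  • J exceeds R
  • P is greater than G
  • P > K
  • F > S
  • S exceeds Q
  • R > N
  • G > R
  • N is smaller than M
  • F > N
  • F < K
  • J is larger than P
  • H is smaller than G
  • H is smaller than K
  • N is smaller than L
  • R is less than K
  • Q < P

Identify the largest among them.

J

Q is not greatest since Q < S; H is not greatest since H < G; N is not greatest since N < F; R is not greatest since R < G; S is not greatest since S < F; F is not greatest since F < K; M is not greatest since M < L; L is not greatest since L < J; K is not greatest since K < P; G is not greatest since G < J; P is not greatest since P < J.
Only J has nothing above it, so J is the largest.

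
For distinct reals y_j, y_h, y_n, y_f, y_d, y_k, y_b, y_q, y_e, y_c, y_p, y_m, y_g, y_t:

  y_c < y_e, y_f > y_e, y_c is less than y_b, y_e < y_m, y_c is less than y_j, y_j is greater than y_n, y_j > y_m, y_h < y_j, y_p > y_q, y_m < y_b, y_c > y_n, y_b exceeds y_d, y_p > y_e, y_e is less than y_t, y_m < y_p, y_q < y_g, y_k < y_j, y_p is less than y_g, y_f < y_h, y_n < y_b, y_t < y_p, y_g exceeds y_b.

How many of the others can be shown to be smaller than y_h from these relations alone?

Directly below y_h: y_f.
One step further: y_e (2 so far).
One step further: y_c (3 so far).
One step further: y_n (4 so far).
No other element is forced below y_h by the given relations, so the count is 4.

4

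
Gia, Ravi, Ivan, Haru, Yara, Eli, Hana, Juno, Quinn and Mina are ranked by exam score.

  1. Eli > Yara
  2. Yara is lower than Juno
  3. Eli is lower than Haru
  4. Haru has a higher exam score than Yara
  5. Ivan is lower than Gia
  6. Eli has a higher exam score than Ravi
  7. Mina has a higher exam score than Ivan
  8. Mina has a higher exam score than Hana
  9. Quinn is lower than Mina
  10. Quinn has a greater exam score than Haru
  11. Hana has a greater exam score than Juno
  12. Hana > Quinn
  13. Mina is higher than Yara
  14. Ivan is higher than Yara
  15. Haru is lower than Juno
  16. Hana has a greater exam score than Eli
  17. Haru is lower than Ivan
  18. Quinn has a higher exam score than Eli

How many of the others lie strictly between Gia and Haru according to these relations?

Chaining upward from Haru reaches: Juno, Quinn, Hana, Ivan, Mina.
Chaining downward from Gia reaches: Yara, Ravi, Eli, Ivan.
Strictly between Haru and Gia are those in both lists: Ivan — 1 element.

1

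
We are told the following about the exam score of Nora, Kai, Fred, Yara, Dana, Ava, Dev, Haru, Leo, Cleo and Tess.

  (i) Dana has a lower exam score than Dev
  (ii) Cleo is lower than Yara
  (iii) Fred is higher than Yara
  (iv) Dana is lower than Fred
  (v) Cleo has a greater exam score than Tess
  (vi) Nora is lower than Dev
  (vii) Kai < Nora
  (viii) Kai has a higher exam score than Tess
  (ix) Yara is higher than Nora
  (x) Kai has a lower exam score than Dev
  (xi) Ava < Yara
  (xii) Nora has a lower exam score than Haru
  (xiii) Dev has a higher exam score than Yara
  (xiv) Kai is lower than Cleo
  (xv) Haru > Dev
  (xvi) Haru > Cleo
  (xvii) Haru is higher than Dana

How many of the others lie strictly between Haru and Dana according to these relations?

Chaining upward from Dana reaches: Dev, Fred.
Chaining downward from Haru reaches: Tess, Kai, Nora, Ava, Cleo, Yara, Dev.
Strictly between Dana and Haru are those in both lists: Dev — 1 element.

1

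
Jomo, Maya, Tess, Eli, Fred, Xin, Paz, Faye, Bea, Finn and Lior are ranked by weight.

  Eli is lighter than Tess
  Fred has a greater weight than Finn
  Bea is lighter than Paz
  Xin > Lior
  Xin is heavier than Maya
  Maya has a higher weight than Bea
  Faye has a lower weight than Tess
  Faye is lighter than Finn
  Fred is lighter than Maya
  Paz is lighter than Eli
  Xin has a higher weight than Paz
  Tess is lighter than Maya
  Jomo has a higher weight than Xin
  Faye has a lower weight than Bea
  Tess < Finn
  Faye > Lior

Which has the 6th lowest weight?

Piecing the relations together gives one ordering: Lior < Faye < Bea < Paz < Eli < Tess < Finn < Fred < Maya < Xin < Jomo.
Counting 6 from the smallest end gives Tess.

Tess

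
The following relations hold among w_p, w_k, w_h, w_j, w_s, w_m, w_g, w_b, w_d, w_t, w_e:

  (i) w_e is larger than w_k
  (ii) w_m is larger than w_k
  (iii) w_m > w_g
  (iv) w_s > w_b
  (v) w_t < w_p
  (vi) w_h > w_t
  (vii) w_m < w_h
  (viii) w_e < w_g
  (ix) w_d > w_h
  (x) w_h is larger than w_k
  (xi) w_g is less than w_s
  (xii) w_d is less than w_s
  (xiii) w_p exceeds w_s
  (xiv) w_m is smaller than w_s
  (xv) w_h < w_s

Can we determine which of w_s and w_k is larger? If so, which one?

w_s

w_k < w_e < w_g < w_m < w_h < w_d < w_s, by transitivity through w_e, w_g, w_m, w_h, w_d.
So w_s is larger.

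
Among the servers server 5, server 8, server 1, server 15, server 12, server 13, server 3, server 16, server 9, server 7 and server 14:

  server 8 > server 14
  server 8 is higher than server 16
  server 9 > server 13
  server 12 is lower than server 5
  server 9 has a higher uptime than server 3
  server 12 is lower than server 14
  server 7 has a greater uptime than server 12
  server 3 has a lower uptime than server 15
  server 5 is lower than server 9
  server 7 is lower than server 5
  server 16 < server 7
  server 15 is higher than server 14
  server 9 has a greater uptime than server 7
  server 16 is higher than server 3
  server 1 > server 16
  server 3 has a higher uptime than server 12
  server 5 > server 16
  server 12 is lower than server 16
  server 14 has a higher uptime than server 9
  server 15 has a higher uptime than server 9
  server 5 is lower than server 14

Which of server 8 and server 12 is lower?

server 12 < server 3 < server 16 < server 7 < server 5 < server 9 < server 14 < server 8, by transitivity through server 3, server 16, server 7, server 5, server 9, server 14.
So server 12 < server 8; server 12 is the lower of the two.

server 12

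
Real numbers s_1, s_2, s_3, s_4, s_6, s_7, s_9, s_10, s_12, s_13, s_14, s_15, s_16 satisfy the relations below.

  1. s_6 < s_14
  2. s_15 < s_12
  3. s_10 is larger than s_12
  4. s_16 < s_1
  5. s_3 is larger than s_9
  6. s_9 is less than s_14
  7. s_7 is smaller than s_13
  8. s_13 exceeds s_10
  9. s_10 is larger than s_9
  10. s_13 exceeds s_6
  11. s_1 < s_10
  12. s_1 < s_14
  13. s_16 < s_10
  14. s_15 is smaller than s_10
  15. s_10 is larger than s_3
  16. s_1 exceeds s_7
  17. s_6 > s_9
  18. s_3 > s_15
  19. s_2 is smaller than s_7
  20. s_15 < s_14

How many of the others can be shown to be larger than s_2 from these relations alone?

The elements the relations force above s_2 are s_7, s_1, s_10, s_14, s_13 — no chain reaches any other.
That is 5.

5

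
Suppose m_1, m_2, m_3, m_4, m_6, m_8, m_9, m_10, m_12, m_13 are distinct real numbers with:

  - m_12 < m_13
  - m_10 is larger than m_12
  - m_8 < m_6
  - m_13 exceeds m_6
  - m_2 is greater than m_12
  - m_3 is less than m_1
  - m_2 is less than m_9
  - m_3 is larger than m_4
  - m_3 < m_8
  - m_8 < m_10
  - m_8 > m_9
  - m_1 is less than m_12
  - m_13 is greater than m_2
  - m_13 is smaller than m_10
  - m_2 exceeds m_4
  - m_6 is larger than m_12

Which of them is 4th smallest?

Chaining the given pairs: m_4 < m_3 < m_1 < m_12 < m_2 < m_9 < m_8 < m_6 < m_13 < m_10.
Counting 4 from the smallest end gives m_12.

m_12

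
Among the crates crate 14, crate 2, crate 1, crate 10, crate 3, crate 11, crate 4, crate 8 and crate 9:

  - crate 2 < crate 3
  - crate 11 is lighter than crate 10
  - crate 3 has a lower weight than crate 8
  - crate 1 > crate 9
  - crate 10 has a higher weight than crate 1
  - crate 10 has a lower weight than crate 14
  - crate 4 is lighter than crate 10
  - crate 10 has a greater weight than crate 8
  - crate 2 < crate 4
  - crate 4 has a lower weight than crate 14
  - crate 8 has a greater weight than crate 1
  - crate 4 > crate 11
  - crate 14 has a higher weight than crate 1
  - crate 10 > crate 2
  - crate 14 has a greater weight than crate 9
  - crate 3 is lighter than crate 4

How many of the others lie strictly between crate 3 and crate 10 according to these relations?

2

The relations place crate 3 below crate 10. An element lies strictly between them when it is forced above crate 3 and also forced below crate 10.
Above crate 3: {crate 4, crate 8, crate 14}. Below crate 10: {crate 2, crate 9, crate 11, crate 1, crate 4, crate 8}.
Intersection: {crate 4, crate 8} — 2.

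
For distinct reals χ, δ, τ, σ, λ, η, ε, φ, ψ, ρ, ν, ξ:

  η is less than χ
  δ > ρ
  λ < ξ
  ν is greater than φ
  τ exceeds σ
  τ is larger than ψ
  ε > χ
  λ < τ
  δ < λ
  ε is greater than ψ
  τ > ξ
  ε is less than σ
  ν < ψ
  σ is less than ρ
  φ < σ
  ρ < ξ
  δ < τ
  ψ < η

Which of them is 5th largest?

The consecutive relations fix a unique order: φ < ν < ψ < η < χ < ε < σ < ρ < δ < λ < ξ < τ.
The 5th largest is ρ.

ρ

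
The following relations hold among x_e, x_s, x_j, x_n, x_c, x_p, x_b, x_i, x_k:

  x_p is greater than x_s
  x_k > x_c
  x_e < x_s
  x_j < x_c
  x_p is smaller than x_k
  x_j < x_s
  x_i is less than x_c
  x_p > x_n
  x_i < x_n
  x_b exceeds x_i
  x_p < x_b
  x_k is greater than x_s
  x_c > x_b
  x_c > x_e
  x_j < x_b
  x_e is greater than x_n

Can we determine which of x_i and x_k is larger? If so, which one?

x_i < x_n and x_n < x_e give x_i < x_e.
Then x_e < x_s extends the chain to x_s.
With x_s < x_p: x_i < x_n < x_e < x_s < x_p.
With x_p < x_b: x_i < x_n < x_e < x_s < x_p < x_b.
Then x_b < x_c extends the chain to x_c.
With x_c < x_k: x_i < x_n < x_e < x_s < x_p < x_b < x_c < x_k.
So x_k is larger.

x_k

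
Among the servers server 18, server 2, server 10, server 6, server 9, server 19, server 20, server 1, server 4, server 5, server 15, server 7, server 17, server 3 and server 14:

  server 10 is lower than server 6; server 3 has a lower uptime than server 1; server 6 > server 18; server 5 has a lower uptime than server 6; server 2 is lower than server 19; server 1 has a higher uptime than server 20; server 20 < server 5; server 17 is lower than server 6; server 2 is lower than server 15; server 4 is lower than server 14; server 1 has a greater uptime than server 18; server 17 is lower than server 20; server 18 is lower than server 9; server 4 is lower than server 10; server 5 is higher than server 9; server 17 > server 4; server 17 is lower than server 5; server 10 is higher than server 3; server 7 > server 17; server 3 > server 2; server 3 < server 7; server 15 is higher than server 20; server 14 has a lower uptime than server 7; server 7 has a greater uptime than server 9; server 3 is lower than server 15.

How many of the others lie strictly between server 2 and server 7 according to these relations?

1

The relations place server 2 below server 7. An element lies strictly between them when it is forced above server 2 and also forced below server 7.
Above server 2: {server 3, server 15, server 19, server 10, server 1, server 6}. Below server 7: {server 4, server 3, server 17, server 18, server 14, server 9}.
Intersection: {server 3} — 1.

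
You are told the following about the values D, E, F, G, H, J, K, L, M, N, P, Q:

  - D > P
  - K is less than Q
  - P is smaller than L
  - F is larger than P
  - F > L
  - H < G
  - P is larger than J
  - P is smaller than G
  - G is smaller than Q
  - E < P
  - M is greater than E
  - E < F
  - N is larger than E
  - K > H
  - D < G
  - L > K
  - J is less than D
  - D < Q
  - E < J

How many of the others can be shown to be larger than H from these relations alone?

From H the given relations immediately reach K, G.
From those, L, Q — 4 in total.
From those, F — 5 in total.
No other element is forced above H by the given relations, so the count is 5.

5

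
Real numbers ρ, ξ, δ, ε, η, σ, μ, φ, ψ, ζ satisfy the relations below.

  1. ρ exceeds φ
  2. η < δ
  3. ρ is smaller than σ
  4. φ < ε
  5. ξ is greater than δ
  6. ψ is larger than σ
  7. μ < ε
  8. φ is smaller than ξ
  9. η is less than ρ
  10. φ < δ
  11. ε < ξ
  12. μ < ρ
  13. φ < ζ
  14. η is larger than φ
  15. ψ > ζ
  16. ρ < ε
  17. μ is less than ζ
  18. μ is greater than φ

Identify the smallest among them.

φ

Chaining upward from φ: directly above it, η, μ, ζ, ρ, δ, ε, ξ; then σ, ψ.
That covers every other element, and nothing is given below φ, so φ is the smallest.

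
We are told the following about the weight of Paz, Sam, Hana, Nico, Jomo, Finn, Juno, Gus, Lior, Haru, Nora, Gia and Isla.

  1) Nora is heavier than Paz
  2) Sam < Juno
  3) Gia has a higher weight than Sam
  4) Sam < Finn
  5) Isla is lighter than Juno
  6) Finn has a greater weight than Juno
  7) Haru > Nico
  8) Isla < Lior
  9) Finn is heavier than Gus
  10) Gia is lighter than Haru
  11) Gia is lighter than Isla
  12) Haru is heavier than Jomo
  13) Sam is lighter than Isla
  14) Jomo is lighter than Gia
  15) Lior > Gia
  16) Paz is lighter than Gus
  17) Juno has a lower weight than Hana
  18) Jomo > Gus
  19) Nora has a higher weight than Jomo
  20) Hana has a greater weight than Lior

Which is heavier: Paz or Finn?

Link the given pairs in sequence: Paz < Gus; Gus < Jomo; Jomo < Gia; Gia < Isla; Isla < Juno; Juno < Finn.
Together: Paz < Gus < Jomo < Gia < Isla < Juno < Finn.
So Paz < Finn; Finn is the heavier of the two.

Finn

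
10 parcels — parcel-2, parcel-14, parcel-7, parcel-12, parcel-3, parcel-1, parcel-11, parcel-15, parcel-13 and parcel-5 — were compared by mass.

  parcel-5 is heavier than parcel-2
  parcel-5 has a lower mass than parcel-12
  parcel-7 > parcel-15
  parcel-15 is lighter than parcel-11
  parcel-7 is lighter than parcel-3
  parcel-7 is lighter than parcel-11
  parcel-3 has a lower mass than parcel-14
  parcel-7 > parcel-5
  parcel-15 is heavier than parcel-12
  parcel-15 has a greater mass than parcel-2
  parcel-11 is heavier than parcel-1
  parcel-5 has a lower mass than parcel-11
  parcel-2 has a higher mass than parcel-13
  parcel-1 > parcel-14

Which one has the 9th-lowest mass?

Piecing the relations together gives one ordering: parcel-13 < parcel-2 < parcel-5 < parcel-12 < parcel-15 < parcel-7 < parcel-3 < parcel-14 < parcel-1 < parcel-11.
Counting 9 from the smallest end gives parcel-1.

parcel-1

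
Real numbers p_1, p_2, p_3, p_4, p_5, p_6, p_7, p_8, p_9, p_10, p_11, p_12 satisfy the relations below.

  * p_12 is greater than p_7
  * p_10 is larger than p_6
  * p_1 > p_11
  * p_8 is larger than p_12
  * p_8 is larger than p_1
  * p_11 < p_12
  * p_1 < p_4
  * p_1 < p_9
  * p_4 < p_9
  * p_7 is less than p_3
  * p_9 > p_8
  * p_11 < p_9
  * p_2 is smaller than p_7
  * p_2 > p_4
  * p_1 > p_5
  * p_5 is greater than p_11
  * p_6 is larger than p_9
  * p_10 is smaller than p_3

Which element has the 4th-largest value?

Piecing the relations together gives one ordering: p_11 < p_5 < p_1 < p_4 < p_2 < p_7 < p_12 < p_8 < p_9 < p_6 < p_10 < p_3.
Counting 4 from the largest end gives p_9.

p_9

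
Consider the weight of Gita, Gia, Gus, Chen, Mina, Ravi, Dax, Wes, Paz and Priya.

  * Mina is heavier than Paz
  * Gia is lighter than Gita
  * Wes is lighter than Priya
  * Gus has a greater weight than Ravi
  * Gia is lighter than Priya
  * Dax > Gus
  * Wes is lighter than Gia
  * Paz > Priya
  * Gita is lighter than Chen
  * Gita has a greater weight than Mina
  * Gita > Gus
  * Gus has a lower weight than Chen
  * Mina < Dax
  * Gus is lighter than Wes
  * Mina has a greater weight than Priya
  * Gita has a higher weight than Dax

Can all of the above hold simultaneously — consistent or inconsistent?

The single ordering Ravi < Gus < Wes < Gia < Priya < Paz < Mina < Dax < Gita < Chen satisfies every listed relation, so no contradiction arises.

consistent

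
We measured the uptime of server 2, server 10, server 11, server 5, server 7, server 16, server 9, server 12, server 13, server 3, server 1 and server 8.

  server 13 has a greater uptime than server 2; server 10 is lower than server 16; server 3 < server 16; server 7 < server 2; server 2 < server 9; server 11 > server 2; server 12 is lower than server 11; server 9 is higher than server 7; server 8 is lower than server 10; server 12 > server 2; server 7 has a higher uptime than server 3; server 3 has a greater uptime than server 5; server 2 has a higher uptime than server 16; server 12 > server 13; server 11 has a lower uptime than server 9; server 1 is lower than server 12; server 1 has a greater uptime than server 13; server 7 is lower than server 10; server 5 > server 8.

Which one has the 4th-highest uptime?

server 1

Piecing the relations together gives one ordering: server 8 < server 5 < server 3 < server 7 < server 10 < server 16 < server 2 < server 13 < server 1 < server 12 < server 11 < server 9.
The 4th largest is server 1.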